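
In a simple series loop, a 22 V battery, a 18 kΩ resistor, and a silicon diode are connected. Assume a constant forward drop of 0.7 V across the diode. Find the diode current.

I ≈ 1.2 mA

KVL around the loop: 22 = V_D + I·R = 0.7 + I × 18 kΩ.
So I = (22 − 0.7) / 18 kΩ = 21.3 / 18 = 1.18 mA.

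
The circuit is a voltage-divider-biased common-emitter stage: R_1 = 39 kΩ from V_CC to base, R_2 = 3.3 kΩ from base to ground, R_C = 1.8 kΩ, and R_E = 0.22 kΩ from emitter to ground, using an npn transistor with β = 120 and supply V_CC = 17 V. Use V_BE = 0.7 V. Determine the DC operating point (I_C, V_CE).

I_C ≈ 2.5 mA, V_CE ≈ 12 V

Thevenize the base divider: V_Th = V_CC·R_2/(R_1+R_2) = 17×3.3/42.3 = 1.33 V, R_Th = R_1‖R_2 = 3.04 kΩ.
Base-emitter loop: V_Th = I_B·R_Th + V_BE + (β+1)I_B·R_E, so I_B = (1.33 − 0.7) / (3.04 + 121×0.22) = 0.0211 mA.
I_C = β·I_B = 120×0.0211 = 2.53 mA, and I_E = (β+1)I_B = 2.55 mA.
V_CE = V_CC − I_C·R_C − I_E·R_E = 17 − 2.53×1.8 − 2.55×0.22 = 11.9 V.
V_CE = 11.9 V > 0.2 V confirms active-region operation.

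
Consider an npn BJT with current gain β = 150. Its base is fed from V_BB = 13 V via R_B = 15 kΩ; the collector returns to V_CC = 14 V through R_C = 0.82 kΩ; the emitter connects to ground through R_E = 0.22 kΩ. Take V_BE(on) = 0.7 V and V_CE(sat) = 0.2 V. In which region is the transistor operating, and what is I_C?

saturation; I_C ≈ 13 mA

Assume active: I_B = (13 − 0.7)/(15 + 151×0.22) = 0.255 mA, I_C = β·I_B = 38.3 mA.
Then V_CE = 14 − 38.3×0.82 − 38.5×0.22 = -25.8 V < 0.2 V — the active assumption fails.
Re-solve with V_CE = 0.2 V. KCL at the emitter: V_E/R_E = (V_BB−0.7−V_E)/R_B + (V_CC−0.2−V_E)/R_C, giving V_E = 3.03 V.
I_C = (V_CC − 0.2 − V_E)/R_C = (13.8 − 3.03)/0.82 = 13.1 mA.
Check: I_B = (12.3 − 3.03)/15 = 0.618 mA, and β·I_B = 92.7 mA > I_C, confirming saturation.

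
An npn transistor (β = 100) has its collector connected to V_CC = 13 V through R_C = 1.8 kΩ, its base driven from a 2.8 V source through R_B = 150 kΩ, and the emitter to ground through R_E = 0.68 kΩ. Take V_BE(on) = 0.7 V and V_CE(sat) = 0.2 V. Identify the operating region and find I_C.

Assume active. Base-emitter loop: I_B = (V_BB − V_BE)/(R_B + (β+1)R_E) = (2.8 − 0.7)/(150 + 101×0.68) = 0.0096 mA.
I_C = β·I_B = 100×0.0096 = 0.96 mA.
V_CE = V_CC − I_C·R_C − I_E·R_E = 13 − 0.96×1.8 − 0.97×0.68 = 10.6 V > V_CE(sat), so the active-region assumption holds.

active; I_C ≈ 0.96 mA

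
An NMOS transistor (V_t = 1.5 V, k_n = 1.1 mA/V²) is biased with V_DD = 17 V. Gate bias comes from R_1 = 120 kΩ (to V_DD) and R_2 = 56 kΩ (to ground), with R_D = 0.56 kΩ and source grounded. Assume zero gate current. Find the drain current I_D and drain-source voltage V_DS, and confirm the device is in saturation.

I_D ≈ 8.4 mA, V_DS ≈ 12 V

V_G = V_DD·R_2/(R_1+R_2) = 17×56/176 = 5.41 V. With the source grounded, V_GS = V_G = 5.41 V.
Assume saturation: I_D = (k_n/2)(V_GS − V_t)² = (1.1/2)×(5.41 − 1.5)² = 0.55×3.91² = 8.4 mA.
V_DS = V_DD − I_D·R_D = 17 − 8.4×0.56 = 12.3 V.
Saturation requires V_DS ≥ V_GS − V_t = 3.91 V; 12.3 ≥ 3.91 ✓.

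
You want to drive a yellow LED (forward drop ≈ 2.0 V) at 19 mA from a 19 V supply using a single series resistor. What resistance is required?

R ≈ 0.89 kΩ

The resistor drops V_S − V_D = 19 − 2.0 = 17 V at 19 mA.
R = 17 V / 19 mA = 0.895 kΩ.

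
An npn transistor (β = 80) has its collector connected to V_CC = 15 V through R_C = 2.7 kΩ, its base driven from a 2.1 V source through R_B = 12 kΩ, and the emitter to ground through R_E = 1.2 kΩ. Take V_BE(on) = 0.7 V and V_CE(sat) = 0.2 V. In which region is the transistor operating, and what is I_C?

active; I_C ≈ 1 mA

Assume active. Base-emitter loop: I_B = (V_BB − V_BE)/(R_B + (β+1)R_E) = (2.1 − 0.7)/(12 + 81×1.2) = 0.0128 mA.
I_C = β·I_B = 80×0.0128 = 1.03 mA.
V_CE = V_CC − I_C·R_C − I_E·R_E = 15 − 1.03×2.7 − 1.04×1.2 = 11 V > V_CE(sat), so the active-region assumption holds.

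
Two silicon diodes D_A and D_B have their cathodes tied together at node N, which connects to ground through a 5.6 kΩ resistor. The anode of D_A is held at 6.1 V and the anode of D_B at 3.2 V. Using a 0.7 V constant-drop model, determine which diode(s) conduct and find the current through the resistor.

Assume both conduct. Then node N would need to be at both 6.1−0.7 = 5.4 V and 3.2−0.7 = 2.5 V, which is impossible.
Assume only D_A conducts: V_N = 6.1 − 0.7 = 5.4 V, so I_R = 5.4/5.6 = 0.964 mA.
Check D_B: its anode-to-cathode voltage is 3.2 − 5.4 = -2.2 V < 0.7 V, so it is off. The assumption is consistent.

Only D_A conducts; I_R ≈ 0.96 mA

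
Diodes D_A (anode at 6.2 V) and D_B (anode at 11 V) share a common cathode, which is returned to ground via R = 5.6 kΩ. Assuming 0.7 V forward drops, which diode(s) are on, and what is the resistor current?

Only D_B conducts; I_R ≈ 1.8 mA

Assume both conduct. Then node N would need to be at both 6.2−0.7 = 5.5 V and 11−0.7 = 10.3 V, which is impossible.
Assume only D_B conducts: V_N = 11 − 0.7 = 10.3 V, so I_R = 10.3/5.6 = 1.84 mA.
Check D_A: its anode-to-cathode voltage is 6.2 − 10.3 = -4.1 V < 0.7 V, so it is off. The assumption is consistent.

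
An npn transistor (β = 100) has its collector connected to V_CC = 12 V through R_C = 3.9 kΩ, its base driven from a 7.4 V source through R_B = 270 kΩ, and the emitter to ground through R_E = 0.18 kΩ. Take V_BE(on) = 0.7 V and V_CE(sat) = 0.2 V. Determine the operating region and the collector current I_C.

Assume active. Base-emitter loop: I_B = (V_BB − V_BE)/(R_B + (β+1)R_E) = (7.4 − 0.7)/(270 + 101×0.18) = 0.0232 mA.
I_C = β·I_B = 100×0.0232 = 2.32 mA.
V_CE = V_CC − I_C·R_C − I_E·R_E = 12 − 2.32×3.9 − 2.35×0.18 = 2.51 V > V_CE(sat), so the active-region assumption holds.

active; I_C ≈ 2.3 mA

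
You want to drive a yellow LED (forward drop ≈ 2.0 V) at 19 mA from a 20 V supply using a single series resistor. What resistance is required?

R ≈ 0.95 kΩ

The resistor drops V_S − V_D = 20 − 2.0 = 18 V at 19 mA.
R = 18 V / 19 mA = 0.947 kΩ.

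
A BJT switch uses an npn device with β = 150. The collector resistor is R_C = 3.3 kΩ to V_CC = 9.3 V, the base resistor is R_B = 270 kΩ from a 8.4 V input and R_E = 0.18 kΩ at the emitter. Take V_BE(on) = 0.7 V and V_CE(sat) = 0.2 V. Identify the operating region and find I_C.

Assume active: I_B = (8.4 − 0.7)/(270 + 151×0.18) = 0.0259 mA, I_C = β·I_B = 3.89 mA.
Then V_CE = 9.3 − 3.89×3.3 − 3.91×0.18 = -4.23 V < 0.2 V — the active assumption fails.
Re-solve with V_CE = 0.2 V. KCL at the emitter: V_E/R_E = (V_BB−0.7−V_E)/R_B + (V_CC−0.2−V_E)/R_C, giving V_E = 0.475 V.
I_C = (V_CC − 0.2 − V_E)/R_C = (9.1 − 0.475)/3.3 = 2.61 mA.
Check: I_B = (7.7 − 0.475)/270 = 0.0268 mA, and β·I_B = 4.01 mA > I_C, confirming saturation.

saturation; I_C ≈ 2.6 mA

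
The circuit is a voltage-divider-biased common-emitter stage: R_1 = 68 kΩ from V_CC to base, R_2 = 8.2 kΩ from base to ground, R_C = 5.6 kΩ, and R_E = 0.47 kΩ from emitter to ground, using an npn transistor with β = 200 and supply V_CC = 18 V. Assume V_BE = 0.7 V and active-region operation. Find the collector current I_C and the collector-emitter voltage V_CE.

I_C ≈ 2.4 mA, V_CE ≈ 3.2 V

Thevenize the base divider: V_Th = V_CC·R_2/(R_1+R_2) = 18×8.2/76.2 = 1.94 V, R_Th = R_1‖R_2 = 7.32 kΩ.
Base-emitter loop: V_Th = I_B·R_Th + V_BE + (β+1)I_B·R_E, so I_B = (1.94 − 0.7) / (7.32 + 201×0.47) = 0.0122 mA.
I_C = β·I_B = 200×0.0122 = 2.43 mA, and I_E = (β+1)I_B = 2.44 mA.
V_CE = V_CC − I_C·R_C − I_E·R_E = 18 − 2.43×5.6 − 2.44×0.47 = 3.24 V.
V_CE = 3.24 V > 0.2 V confirms active-region operation.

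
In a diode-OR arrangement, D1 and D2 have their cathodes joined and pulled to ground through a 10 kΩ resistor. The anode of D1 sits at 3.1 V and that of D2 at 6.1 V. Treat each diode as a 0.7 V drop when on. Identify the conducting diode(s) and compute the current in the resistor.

Only D2 conducts; I_R ≈ 0.54 mA

Assume both conduct. Then node N would need to be at both 3.1−0.7 = 2.4 V and 6.1−0.7 = 5.4 V, which is impossible.
Assume only D2 conducts: V_N = 6.1 − 0.7 = 5.4 V, so I_R = 5.4/10 = 0.54 mA.
Check D1: its anode-to-cathode voltage is 3.1 − 5.4 = -2.3 V < 0.7 V, so it is off. The assumption is consistent.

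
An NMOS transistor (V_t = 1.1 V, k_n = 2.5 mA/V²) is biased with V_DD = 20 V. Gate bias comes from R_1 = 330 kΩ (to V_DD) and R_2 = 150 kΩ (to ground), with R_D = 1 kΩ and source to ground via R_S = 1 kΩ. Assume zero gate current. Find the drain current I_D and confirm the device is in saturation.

I_D ≈ 3.5 mA

V_G = V_DD·R_2/(R_1+R_2) = 20×150/480 = 6.25 V.
Assume saturation: I_D = (k_n/2)(V_GS − V_t)² with V_GS = V_G − I_D·R_S = 6.25 − 1·I_D.
Substituting gives 1.25·I_D² − 13.9·I_D + 33.2 = 0, with roots I_D = 3.48 or 7.62 mA.
The root I_D = 7.62 mA gives V_GS = -1.37 V ≤ V_t, so take I_D = 3.48 mA.
Then V_GS = 2.77 V and V_DS = V_DD − I_D(R_D+R_S) = 20 − 3.48×2 = 13 V.
Saturation requires V_DS ≥ V_GS − V_t = 1.67 V; 13 ≥ 1.67 ✓.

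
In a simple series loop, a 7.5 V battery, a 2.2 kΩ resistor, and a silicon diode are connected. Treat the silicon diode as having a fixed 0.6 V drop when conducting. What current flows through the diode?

KVL around the loop: 7.5 = V_D + I·R = 0.6 + I × 2.2 kΩ.
So I = (7.5 − 0.6) / 2.2 kΩ = 6.9 / 2.2 = 3.14 mA.

I ≈ 3.1 mA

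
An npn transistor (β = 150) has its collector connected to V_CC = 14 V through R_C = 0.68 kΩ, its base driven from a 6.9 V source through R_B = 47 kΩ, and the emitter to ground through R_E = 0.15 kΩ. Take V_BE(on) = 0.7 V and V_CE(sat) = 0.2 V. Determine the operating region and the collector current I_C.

active; I_C ≈ 13 mA

Assume active. Base-emitter loop: I_B = (V_BB − V_BE)/(R_B + (β+1)R_E) = (6.9 − 0.7)/(47 + 151×0.15) = 0.089 mA.
I_C = β·I_B = 150×0.089 = 13.4 mA.
V_CE = V_CC − I_C·R_C − I_E·R_E = 14 − 13.4×0.68 − 13.4×0.15 = 2.9 V > V_CE(sat), so the active-region assumption holds.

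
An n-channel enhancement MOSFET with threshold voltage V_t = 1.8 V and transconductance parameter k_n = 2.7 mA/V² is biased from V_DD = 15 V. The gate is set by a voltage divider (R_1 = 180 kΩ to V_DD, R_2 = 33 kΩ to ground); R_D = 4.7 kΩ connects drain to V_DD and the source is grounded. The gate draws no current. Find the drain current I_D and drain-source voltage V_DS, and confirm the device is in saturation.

I_D ≈ 0.37 mA, V_DS ≈ 13 V

V_G = V_DD·R_2/(R_1+R_2) = 15×33/213 = 2.32 V. With the source grounded, V_GS = V_G = 2.32 V.
Assume saturation: I_D = (k_n/2)(V_GS − V_t)² = (2.7/2)×(2.32 − 1.8)² = 1.35×0.524² = 0.371 mA.
V_DS = V_DD − I_D·R_D = 15 − 0.371×4.7 = 13.3 V.
Saturation requires V_DS ≥ V_GS − V_t = 0.524 V; 13.3 ≥ 0.524 ✓.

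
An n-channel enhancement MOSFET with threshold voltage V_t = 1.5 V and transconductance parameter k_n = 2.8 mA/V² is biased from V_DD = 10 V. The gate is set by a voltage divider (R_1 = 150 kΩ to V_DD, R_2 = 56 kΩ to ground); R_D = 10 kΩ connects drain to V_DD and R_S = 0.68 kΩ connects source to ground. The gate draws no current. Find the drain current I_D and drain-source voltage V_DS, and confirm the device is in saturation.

I_D ≈ 0.73 mA, V_DS ≈ 2.2 V

V_G = V_DD·R_2/(R_1+R_2) = 10×56/206 = 2.72 V.
Assume saturation: I_D = (k_n/2)(V_GS − V_t)² with V_GS = V_G − I_D·R_S = 2.72 − 0.68·I_D.
Substituting gives 0.647·I_D² − 3.32·I_D + 2.08 = 0, with roots I_D = 0.73 or 4.4 mA.
The root I_D = 4.4 mA gives V_GS = -0.272 V ≤ V_t, so take I_D = 0.73 mA.
Then V_GS = 2.22 V and V_DS = V_DD − I_D(R_D+R_S) = 10 − 0.73×10.7 = 2.2 V.
Saturation requires V_DS ≥ V_GS − V_t = 0.722 V; 2.2 ≥ 0.722 ✓.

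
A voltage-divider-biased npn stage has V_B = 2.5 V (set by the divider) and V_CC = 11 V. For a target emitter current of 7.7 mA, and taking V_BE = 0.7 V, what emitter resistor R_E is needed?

V_E = V_B − V_BE = 2.5 − 0.7 = 1.8 V.
R_E = V_E / I_E = 1.8 / 7.7 = 0.234 kΩ.

R_E ≈ 0.23 kΩ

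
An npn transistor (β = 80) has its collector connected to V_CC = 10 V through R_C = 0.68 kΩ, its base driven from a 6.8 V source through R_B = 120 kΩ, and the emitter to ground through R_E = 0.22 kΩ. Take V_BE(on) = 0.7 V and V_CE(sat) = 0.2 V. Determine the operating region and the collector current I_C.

active; I_C ≈ 3.5 mA

Assume active. Base-emitter loop: I_B = (V_BB − V_BE)/(R_B + (β+1)R_E) = (6.8 − 0.7)/(120 + 81×0.22) = 0.0443 mA.
I_C = β·I_B = 80×0.0443 = 3.54 mA.
V_CE = V_CC − I_C·R_C − I_E·R_E = 10 − 3.54×0.68 − 3.59×0.22 = 6.8 V > V_CE(sat), so the active-region assumption holds.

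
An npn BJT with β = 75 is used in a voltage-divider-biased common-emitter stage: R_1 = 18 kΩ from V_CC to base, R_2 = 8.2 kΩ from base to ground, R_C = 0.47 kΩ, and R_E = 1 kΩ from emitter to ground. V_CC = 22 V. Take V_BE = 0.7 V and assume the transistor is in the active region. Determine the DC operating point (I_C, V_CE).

Thevenize the base divider: V_Th = V_CC·R_2/(R_1+R_2) = 22×8.2/26.2 = 6.89 V, R_Th = R_1‖R_2 = 5.63 kΩ.
Base-emitter loop: V_Th = I_B·R_Th + V_BE + (β+1)I_B·R_E, so I_B = (6.89 − 0.7) / (5.63 + 76×1) = 0.0758 mA.
I_C = β·I_B = 75×0.0758 = 5.68 mA, and I_E = (β+1)I_B = 5.76 mA.
V_CE = V_CC − I_C·R_C − I_E·R_E = 22 − 5.68×0.47 − 5.76×1 = 13.6 V.
V_CE = 13.6 V > 0.2 V confirms active-region operation.

I_C ≈ 5.7 mA, V_CE ≈ 14 V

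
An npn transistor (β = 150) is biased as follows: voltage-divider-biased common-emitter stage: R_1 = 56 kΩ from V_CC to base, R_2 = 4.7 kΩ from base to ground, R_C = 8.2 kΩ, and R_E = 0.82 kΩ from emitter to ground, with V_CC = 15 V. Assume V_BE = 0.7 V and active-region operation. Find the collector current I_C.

Thevenize the base divider: V_Th = V_CC·R_2/(R_1+R_2) = 15×4.7/60.7 = 1.16 V, R_Th = R_1‖R_2 = 4.34 kΩ.
Base-emitter loop: V_Th = I_B·R_Th + V_BE + (β+1)I_B·R_E, so I_B = (1.16 − 0.7) / (4.34 + 151×0.82) = 0.0036 mA.
I_C = β·I_B = 150×0.0036 = 0.54 mA, and I_E = (β+1)I_B = 0.544 mA.
V_CE = V_CC − I_C·R_C − I_E·R_E = 15 − 0.54×8.2 − 0.544×0.82 = 10.1 V.
V_CE = 10.1 V > 0.2 V confirms active-region operation.

I_C ≈ 0.54 mA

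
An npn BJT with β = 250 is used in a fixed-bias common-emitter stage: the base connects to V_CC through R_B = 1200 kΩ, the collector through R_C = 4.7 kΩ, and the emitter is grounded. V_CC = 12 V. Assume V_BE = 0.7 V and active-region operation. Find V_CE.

V_CE ≈ 0.94 V

Base loop: V_CC = I_B·R_B + V_BE, so I_B = (12 − 0.7)/1200 kΩ = 0.00942 mA.
In the active region I_C = β·I_B = 250 × 0.00942 = 2.35 mA.
Collector loop: V_CE = V_CC − I_C·R_C = 12 − 2.35×4.7 = 0.935 V.
Since V_CE = 0.935 V > V_CE(sat) ≈ 0.2 V, the transistor is in the active region as assumed.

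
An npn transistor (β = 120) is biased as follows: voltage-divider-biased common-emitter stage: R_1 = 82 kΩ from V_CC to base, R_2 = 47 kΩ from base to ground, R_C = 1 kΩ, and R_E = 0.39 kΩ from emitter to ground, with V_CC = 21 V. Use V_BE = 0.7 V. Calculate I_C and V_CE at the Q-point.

Thevenize the base divider: V_Th = V_CC·R_2/(R_1+R_2) = 21×47/129 = 7.65 V, R_Th = R_1‖R_2 = 29.9 kΩ.
Base-emitter loop: V_Th = I_B·R_Th + V_BE + (β+1)I_B·R_E, so I_B = (7.65 − 0.7) / (29.9 + 121×0.39) = 0.0902 mA.
I_C = β·I_B = 120×0.0902 = 10.8 mA, and I_E = (β+1)I_B = 10.9 mA.
V_CE = V_CC − I_C·R_C − I_E·R_E = 21 − 10.8×1 − 10.9×0.39 = 5.92 V.
V_CE = 5.92 V > 0.2 V confirms active-region operation.

I_C ≈ 11 mA, V_CE ≈ 5.9 V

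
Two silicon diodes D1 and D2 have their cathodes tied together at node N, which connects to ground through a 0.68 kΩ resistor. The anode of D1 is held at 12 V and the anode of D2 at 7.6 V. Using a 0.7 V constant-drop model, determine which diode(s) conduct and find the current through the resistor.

Assume both conduct. Then node N would need to be at both 12−0.7 = 11.3 V and 7.6−0.7 = 6.9 V, which is impossible.
Assume only D1 conducts: V_N = 12 − 0.7 = 11.3 V, so I_R = 11.3/0.68 = 16.6 mA.
Check D2: its anode-to-cathode voltage is 7.6 − 11.3 = -3.7 V < 0.7 V, so it is off. The assumption is consistent.

Only D1 conducts; I_R ≈ 17 mA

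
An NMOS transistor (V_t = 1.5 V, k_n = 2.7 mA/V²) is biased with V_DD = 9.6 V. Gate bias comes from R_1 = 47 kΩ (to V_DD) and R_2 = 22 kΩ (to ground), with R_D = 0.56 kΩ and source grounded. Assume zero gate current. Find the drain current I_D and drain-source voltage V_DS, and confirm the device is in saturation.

V_G = V_DD·R_2/(R_1+R_2) = 9.6×22/69 = 3.06 V. With the source grounded, V_GS = V_G = 3.06 V.
Assume saturation: I_D = (k_n/2)(V_GS − V_t)² = (2.7/2)×(3.06 − 1.5)² = 1.35×1.56² = 3.29 mA.
V_DS = V_DD − I_D·R_D = 9.6 − 3.29×0.56 = 7.76 V.
Saturation requires V_DS ≥ V_GS − V_t = 1.56 V; 7.76 ≥ 1.56 ✓.

I_D ≈ 3.3 mA, V_DS ≈ 7.8 V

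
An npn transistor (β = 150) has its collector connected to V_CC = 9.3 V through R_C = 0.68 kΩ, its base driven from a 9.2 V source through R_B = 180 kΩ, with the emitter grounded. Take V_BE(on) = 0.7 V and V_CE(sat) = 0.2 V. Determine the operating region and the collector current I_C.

active; I_C ≈ 7.1 mA

Assume active. Base-emitter loop: I_B = (V_BB − V_BE)/R_B = (9.2 − 0.7)/180 = 0.0472 mA.
I_C = β·I_B = 150×0.0472 = 7.08 mA.
V_CE = V_CC − I_C·R_C = 9.3 − 7.08×0.68 = 4.48 V > V_CE(sat), so the active-region assumption holds.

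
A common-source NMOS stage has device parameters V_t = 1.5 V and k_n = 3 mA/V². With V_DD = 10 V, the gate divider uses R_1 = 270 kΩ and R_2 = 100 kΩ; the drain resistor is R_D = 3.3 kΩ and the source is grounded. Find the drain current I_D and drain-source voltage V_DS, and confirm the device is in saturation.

I_D ≈ 2.2 mA, V_DS ≈ 2.8 V

V_G = V_DD·R_2/(R_1+R_2) = 10×100/370 = 2.7 V. With the source grounded, V_GS = V_G = 2.7 V.
Assume saturation: I_D = (k_n/2)(V_GS − V_t)² = (3/2)×(2.7 − 1.5)² = 1.5×1.2² = 2.17 mA.
V_DS = V_DD − I_D·R_D = 10 − 2.17×3.3 = 2.84 V.
Saturation requires V_DS ≥ V_GS − V_t = 1.2 V; 2.84 ≥ 1.2 ✓.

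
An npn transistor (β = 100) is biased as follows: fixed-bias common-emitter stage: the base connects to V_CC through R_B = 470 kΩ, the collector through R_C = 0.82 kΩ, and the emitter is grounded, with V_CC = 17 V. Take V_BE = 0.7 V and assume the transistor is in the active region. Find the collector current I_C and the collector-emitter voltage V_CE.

I_C ≈ 3.5 mA, V_CE ≈ 14 V

Base loop: V_CC = I_B·R_B + V_BE, so I_B = (17 − 0.7)/470 kΩ = 0.0347 mA.
In the active region I_C = β·I_B = 100 × 0.0347 = 3.47 mA.
Collector loop: V_CE = V_CC − I_C·R_C = 17 − 3.47×0.82 = 14.2 V.
Since V_CE = 14.2 V > V_CE(sat) ≈ 0.2 V, the transistor is in the active region as assumed.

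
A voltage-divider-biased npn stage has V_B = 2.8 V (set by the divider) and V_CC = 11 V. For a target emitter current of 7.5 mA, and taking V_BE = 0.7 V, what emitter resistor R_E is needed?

V_E = V_B − V_BE = 2.8 − 0.7 = 2.1 V.
R_E = V_E / I_E = 2.1 / 7.5 = 0.28 kΩ.

R_E ≈ 0.28 kΩ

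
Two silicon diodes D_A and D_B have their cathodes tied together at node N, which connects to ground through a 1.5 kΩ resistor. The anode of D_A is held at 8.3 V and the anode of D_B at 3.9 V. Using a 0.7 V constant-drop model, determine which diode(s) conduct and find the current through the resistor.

Assume both conduct. Then node N would need to be at both 8.3−0.7 = 7.6 V and 3.9−0.7 = 3.2 V, which is impossible.
Assume only D_A conducts: V_N = 8.3 − 0.7 = 7.6 V, so I_R = 7.6/1.5 = 5.07 mA.
Check D_B: its anode-to-cathode voltage is 3.9 − 7.6 = -3.7 V < 0.7 V, so it is off. The assumption is consistent.

Only D_A conducts; I_R ≈ 5.1 mA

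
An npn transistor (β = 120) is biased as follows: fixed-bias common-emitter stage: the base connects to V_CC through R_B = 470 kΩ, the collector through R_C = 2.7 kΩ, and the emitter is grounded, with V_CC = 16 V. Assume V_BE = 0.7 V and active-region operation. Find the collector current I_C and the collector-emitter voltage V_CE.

I_C ≈ 3.9 mA, V_CE ≈ 5.5 V

Base loop: V_CC = I_B·R_B + V_BE, so I_B = (16 − 0.7)/470 kΩ = 0.0326 mA.
In the active region I_C = β·I_B = 120 × 0.0326 = 3.91 mA.
Collector loop: V_CE = V_CC − I_C·R_C = 16 − 3.91×2.7 = 5.45 V.
Since V_CE = 5.45 V > V_CE(sat) ≈ 0.2 V, the transistor is in the active region as assumed.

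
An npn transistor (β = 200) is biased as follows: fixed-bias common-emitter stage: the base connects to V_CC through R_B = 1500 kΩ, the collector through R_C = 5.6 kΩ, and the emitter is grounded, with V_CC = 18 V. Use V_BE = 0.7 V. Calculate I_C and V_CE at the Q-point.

Base loop: V_CC = I_B·R_B + V_BE, so I_B = (18 − 0.7)/1500 kΩ = 0.0115 mA.
In the active region I_C = β·I_B = 200 × 0.0115 = 2.31 mA.
Collector loop: V_CE = V_CC − I_C·R_C = 18 − 2.31×5.6 = 5.08 V.
Since V_CE = 5.08 V > V_CE(sat) ≈ 0.2 V, the transistor is in the active region as assumed.

I_C ≈ 2.3 mA, V_CE ≈ 5.1 V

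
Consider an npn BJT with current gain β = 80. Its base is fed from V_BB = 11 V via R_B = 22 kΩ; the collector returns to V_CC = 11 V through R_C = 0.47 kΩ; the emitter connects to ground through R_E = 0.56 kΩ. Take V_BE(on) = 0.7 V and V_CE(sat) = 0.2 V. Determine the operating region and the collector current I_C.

saturation; I_C ≈ 10 mA

Assume active: I_B = (11 − 0.7)/(22 + 81×0.56) = 0.153 mA, I_C = β·I_B = 12.2 mA.
Then V_CE = 11 − 12.2×0.47 − 12.4×0.56 = -1.69 V < 0.2 V — the active assumption fails.
Re-solve with V_CE = 0.2 V. KCL at the emitter: V_E/R_E = (V_BB−0.7−V_E)/R_B + (V_CC−0.2−V_E)/R_C, giving V_E = 5.92 V.
I_C = (V_CC − 0.2 − V_E)/R_C = (10.8 − 5.92)/0.47 = 10.4 mA.
Check: I_B = (10.3 − 5.92)/22 = 0.199 mA, and β·I_B = 15.9 mA > I_C, confirming saturation.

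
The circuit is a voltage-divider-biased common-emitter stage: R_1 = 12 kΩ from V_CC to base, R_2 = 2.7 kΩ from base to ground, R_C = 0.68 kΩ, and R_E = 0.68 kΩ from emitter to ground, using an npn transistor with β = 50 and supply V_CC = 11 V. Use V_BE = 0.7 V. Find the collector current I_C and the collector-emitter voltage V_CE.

Thevenize the base divider: V_Th = V_CC·R_2/(R_1+R_2) = 11×2.7/14.7 = 2.02 V, R_Th = R_1‖R_2 = 2.2 kΩ.
Base-emitter loop: V_Th = I_B·R_Th + V_BE + (β+1)I_B·R_E, so I_B = (2.02 − 0.7) / (2.2 + 51×0.68) = 0.0358 mA.
I_C = β·I_B = 50×0.0358 = 1.79 mA, and I_E = (β+1)I_B = 1.83 mA.
V_CE = V_CC − I_C·R_C − I_E·R_E = 11 − 1.79×0.68 − 1.83×0.68 = 8.54 V.
V_CE = 8.54 V > 0.2 V confirms active-region operation.

I_C ≈ 1.8 mA, V_CE ≈ 8.5 V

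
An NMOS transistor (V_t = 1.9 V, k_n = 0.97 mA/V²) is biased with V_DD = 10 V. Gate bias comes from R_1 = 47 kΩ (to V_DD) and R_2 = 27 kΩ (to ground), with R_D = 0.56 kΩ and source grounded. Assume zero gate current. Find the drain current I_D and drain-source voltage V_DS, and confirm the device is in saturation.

V_G = V_DD·R_2/(R_1+R_2) = 10×27/74 = 3.65 V. With the source grounded, V_GS = V_G = 3.65 V.
Assume saturation: I_D = (k_n/2)(V_GS − V_t)² = (0.97/2)×(3.65 − 1.9)² = 0.485×1.75² = 1.48 mA.
V_DS = V_DD − I_D·R_D = 10 − 1.48×0.56 = 9.17 V.
Saturation requires V_DS ≥ V_GS − V_t = 1.75 V; 9.17 ≥ 1.75 ✓.

I_D ≈ 1.5 mA, V_DS ≈ 9.2 V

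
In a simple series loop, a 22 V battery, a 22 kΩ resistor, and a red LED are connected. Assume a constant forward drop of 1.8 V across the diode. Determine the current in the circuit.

KVL around the loop: 22 = V_D + I·R = 1.8 + I × 22 kΩ.
So I = (22 − 1.8) / 22 kΩ = 20.2 / 22 = 0.918 mA.

I ≈ 0.92 mA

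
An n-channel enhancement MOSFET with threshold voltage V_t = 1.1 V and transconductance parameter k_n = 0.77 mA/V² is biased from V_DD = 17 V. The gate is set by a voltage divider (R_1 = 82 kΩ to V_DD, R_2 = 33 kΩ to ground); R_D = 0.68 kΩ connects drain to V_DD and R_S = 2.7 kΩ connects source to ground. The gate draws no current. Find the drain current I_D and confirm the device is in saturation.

I_D ≈ 0.85 mA

V_G = V_DD·R_2/(R_1+R_2) = 17×33/115 = 4.88 V.
Assume saturation: I_D = (k_n/2)(V_GS − V_t)² with V_GS = V_G − I_D·R_S = 4.88 − 2.7·I_D.
Substituting gives 2.81·I_D² − 8.86·I_D + 5.5 = 0, with roots I_D = 0.849 or 2.31 mA.
The root I_D = 2.31 mA gives V_GS = -1.35 V ≤ V_t, so take I_D = 0.849 mA.
Then V_GS = 2.59 V and V_DS = V_DD − I_D(R_D+R_S) = 17 − 0.849×3.38 = 14.1 V.
Saturation requires V_DS ≥ V_GS − V_t = 1.49 V; 14.1 ≥ 1.49 ✓.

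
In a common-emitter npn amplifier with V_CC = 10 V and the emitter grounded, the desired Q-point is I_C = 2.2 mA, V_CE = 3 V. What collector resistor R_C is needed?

R_C ≈ 3.2 kΩ

Collector loop: V_CC = I_C·R_C + V_CE.
R_C = (V_CC − V_CE)/I_C = (10 − 3)/2.2 = 3.18 kΩ.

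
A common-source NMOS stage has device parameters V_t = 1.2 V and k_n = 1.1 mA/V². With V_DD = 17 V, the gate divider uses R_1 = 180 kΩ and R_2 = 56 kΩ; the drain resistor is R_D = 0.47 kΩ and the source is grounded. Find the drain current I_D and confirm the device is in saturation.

V_G = V_DD·R_2/(R_1+R_2) = 17×56/236 = 4.03 V. With the source grounded, V_GS = V_G = 4.03 V.
Assume saturation: I_D = (k_n/2)(V_GS − V_t)² = (1.1/2)×(4.03 − 1.2)² = 0.55×2.83² = 4.42 mA.
V_DS = V_DD − I_D·R_D = 17 − 4.42×0.47 = 14.9 V.
Saturation requires V_DS ≥ V_GS − V_t = 2.83 V; 14.9 ≥ 2.83 ✓.

I_D ≈ 4.4 mA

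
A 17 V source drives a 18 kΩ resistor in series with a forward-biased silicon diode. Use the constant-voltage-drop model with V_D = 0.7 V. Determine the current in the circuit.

I ≈ 0.91 mA

KVL around the loop: 17 = V_D + I·R = 0.7 + I × 18 kΩ.
So I = (17 − 0.7) / 18 kΩ = 16.3 / 18 = 0.906 mA.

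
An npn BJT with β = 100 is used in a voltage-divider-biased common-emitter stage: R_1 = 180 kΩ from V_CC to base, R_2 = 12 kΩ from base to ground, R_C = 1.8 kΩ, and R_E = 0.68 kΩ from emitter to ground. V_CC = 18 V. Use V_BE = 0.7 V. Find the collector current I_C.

I_C ≈ 0.53 mA

Thevenize the base divider: V_Th = V_CC·R_2/(R_1+R_2) = 18×12/192 = 1.12 V, R_Th = R_1‖R_2 = 11.2 kΩ.
Base-emitter loop: V_Th = I_B·R_Th + V_BE + (β+1)I_B·R_E, so I_B = (1.12 − 0.7) / (11.2 + 101×0.68) = 0.00532 mA.
I_C = β·I_B = 100×0.00532 = 0.532 mA, and I_E = (β+1)I_B = 0.537 mA.
V_CE = V_CC − I_C·R_C − I_E·R_E = 18 − 0.532×1.8 − 0.537×0.68 = 16.7 V.
V_CE = 16.7 V > 0.2 V confirms active-region operation.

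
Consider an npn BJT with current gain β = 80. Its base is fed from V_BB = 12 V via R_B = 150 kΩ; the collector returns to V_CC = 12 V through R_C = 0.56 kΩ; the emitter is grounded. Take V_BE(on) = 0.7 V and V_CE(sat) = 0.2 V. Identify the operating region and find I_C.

Assume active. Base-emitter loop: I_B = (V_BB − V_BE)/R_B = (12 − 0.7)/150 = 0.0753 mA.
I_C = β·I_B = 80×0.0753 = 6.03 mA.
V_CE = V_CC − I_C·R_C = 12 − 6.03×0.56 = 8.63 V > V_CE(sat), so the active-region assumption holds.

active; I_C ≈ 6 mA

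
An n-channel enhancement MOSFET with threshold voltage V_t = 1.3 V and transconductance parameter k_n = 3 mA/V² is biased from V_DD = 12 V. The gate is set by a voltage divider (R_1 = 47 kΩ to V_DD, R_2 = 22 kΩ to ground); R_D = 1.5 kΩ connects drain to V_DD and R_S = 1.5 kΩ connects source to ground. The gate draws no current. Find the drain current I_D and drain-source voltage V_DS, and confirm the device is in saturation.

I_D ≈ 1.1 mA, V_DS ≈ 8.7 V

V_G = V_DD·R_2/(R_1+R_2) = 12×22/69 = 3.83 V.
Assume saturation: I_D = (k_n/2)(V_GS − V_t)² with V_GS = V_G − I_D·R_S = 3.83 − 1.5·I_D.
Substituting gives 3.38·I_D² − 12.4·I_D + 9.57 = 0, with roots I_D = 1.11 or 2.55 mA.
The root I_D = 2.55 mA gives V_GS = -0.00485 V ≤ V_t, so take I_D = 1.11 mA.
Then V_GS = 2.16 V and V_DS = V_DD − I_D(R_D+R_S) = 12 − 1.11×3 = 8.67 V.
Saturation requires V_DS ≥ V_GS − V_t = 0.86 V; 8.67 ≥ 0.86 ✓.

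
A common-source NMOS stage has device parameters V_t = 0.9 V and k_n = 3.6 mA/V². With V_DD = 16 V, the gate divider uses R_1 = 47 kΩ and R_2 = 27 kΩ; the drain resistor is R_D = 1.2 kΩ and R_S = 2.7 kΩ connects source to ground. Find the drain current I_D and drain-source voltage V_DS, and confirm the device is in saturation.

V_G = V_DD·R_2/(R_1+R_2) = 16×27/74 = 5.84 V.
Assume saturation: I_D = (k_n/2)(V_GS − V_t)² with V_GS = V_G − I_D·R_S = 5.84 − 2.7·I_D.
Substituting gives 13.1·I_D² − 49·I_D + 43.9 = 0, with roots I_D = 1.49 or 2.24 mA.
The root I_D = 2.24 mA gives V_GS = -0.216 V ≤ V_t, so take I_D = 1.49 mA.
Then V_GS = 1.81 V and V_DS = V_DD − I_D(R_D+R_S) = 16 − 1.49×3.9 = 10.2 V.
Saturation requires V_DS ≥ V_GS − V_t = 0.91 V; 10.2 ≥ 0.91 ✓.

I_D ≈ 1.5 mA, V_DS ≈ 10 V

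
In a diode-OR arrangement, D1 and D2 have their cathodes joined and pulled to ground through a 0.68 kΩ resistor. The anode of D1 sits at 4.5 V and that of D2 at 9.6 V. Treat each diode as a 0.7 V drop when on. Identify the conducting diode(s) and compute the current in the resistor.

Only D2 conducts; I_R ≈ 13 mA

Assume both conduct. Then node N would need to be at both 4.5−0.7 = 3.8 V and 9.6−0.7 = 8.9 V, which is impossible.
Assume only D2 conducts: V_N = 9.6 − 0.7 = 8.9 V, so I_R = 8.9/0.68 = 13.1 mA.
Check D1: its anode-to-cathode voltage is 4.5 − 8.9 = -4.4 V < 0.7 V, so it is off. The assumption is consistent.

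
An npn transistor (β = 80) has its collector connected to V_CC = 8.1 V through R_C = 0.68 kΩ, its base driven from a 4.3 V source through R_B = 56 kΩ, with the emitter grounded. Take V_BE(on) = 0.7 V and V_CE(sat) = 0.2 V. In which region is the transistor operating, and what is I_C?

active; I_C ≈ 5.1 mA

Assume active. Base-emitter loop: I_B = (V_BB − V_BE)/R_B = (4.3 − 0.7)/56 = 0.0643 mA.
I_C = β·I_B = 80×0.0643 = 5.14 mA.
V_CE = V_CC − I_C·R_C = 8.1 − 5.14×0.68 = 4.6 V > V_CE(sat), so the active-region assumption holds.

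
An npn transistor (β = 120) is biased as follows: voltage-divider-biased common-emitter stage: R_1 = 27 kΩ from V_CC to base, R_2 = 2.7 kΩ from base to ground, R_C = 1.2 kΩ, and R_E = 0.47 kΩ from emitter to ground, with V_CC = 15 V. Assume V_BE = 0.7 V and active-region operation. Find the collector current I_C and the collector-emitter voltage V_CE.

I_C ≈ 1.3 mA, V_CE ≈ 13 V

Thevenize the base divider: V_Th = V_CC·R_2/(R_1+R_2) = 15×2.7/29.7 = 1.36 V, R_Th = R_1‖R_2 = 2.45 kΩ.
Base-emitter loop: V_Th = I_B·R_Th + V_BE + (β+1)I_B·R_E, so I_B = (1.36 − 0.7) / (2.45 + 121×0.47) = 0.0112 mA.
I_C = β·I_B = 120×0.0112 = 1.34 mA, and I_E = (β+1)I_B = 1.35 mA.
V_CE = V_CC − I_C·R_C − I_E·R_E = 15 − 1.34×1.2 − 1.35×0.47 = 12.8 V.
V_CE = 12.8 V > 0.2 V confirms active-region operation.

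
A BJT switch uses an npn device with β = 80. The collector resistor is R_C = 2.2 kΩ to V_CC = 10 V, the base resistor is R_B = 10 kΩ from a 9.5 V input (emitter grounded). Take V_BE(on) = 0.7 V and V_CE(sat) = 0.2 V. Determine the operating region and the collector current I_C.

saturation; I_C ≈ 4.5 mA

Assume active: I_B = (9.5 − 0.7)/10 = 0.88 mA, giving I_C = β·I_B = 70.4 mA.
But then V_CE = 10 − 70.4×2.2 = -145 V < V_CE(sat) = 0.2 V — impossible in the active region.
So the transistor is saturated. With V_CE = 0.2 V, I_C = (V_CC − 0.2)/R_C = 9.8/2.2 = 4.45 mA.
Check: β·I_B = 70.4 mA > I_C = 4.45 mA, confirming saturation.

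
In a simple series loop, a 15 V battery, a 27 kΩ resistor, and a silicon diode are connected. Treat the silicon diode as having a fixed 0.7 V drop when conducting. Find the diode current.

I ≈ 0.53 mA

KVL around the loop: 15 = V_D + I·R = 0.7 + I × 27 kΩ.
So I = (15 − 0.7) / 27 kΩ = 14.3 / 27 = 0.53 mA.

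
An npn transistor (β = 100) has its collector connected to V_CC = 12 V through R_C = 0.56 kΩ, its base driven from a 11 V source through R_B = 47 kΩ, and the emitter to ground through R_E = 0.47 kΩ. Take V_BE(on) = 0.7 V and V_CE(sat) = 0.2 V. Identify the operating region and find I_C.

active; I_C ≈ 11 mA

Assume active. Base-emitter loop: I_B = (V_BB − V_BE)/(R_B + (β+1)R_E) = (11 − 0.7)/(47 + 101×0.47) = 0.109 mA.
I_C = β·I_B = 100×0.109 = 10.9 mA.
V_CE = V_CC − I_C·R_C − I_E·R_E = 12 − 10.9×0.56 − 11×0.47 = 0.719 V > V_CE(sat), so the active-region assumption holds.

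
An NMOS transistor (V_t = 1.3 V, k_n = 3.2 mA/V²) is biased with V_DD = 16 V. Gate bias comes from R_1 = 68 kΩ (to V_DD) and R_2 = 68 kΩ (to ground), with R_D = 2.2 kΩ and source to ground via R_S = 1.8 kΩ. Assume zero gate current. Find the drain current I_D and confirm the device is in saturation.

I_D ≈ 3 mA

V_G = V_DD·R_2/(R_1+R_2) = 16×68/136 = 8 V.
Assume saturation: I_D = (k_n/2)(V_GS − V_t)² with V_GS = V_G − I_D·R_S = 8 − 1.8·I_D.
Substituting gives 5.18·I_D² − 39.6·I_D + 71.8 = 0, with roots I_D = 2.97 or 4.67 mA.
The root I_D = 4.67 mA gives V_GS = -0.409 V ≤ V_t, so take I_D = 2.97 mA.
Then V_GS = 2.66 V and V_DS = V_DD − I_D(R_D+R_S) = 16 − 2.97×4 = 4.14 V.
Saturation requires V_DS ≥ V_GS − V_t = 1.36 V; 4.14 ≥ 1.36 ✓.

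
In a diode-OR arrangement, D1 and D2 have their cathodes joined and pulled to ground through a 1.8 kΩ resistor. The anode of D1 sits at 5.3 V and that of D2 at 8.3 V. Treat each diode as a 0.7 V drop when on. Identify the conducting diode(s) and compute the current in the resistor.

Only D2 conducts; I_R ≈ 4.2 mA

Assume both conduct. Then node N would need to be at both 5.3−0.7 = 4.6 V and 8.3−0.7 = 7.6 V, which is impossible.
Assume only D2 conducts: V_N = 8.3 − 0.7 = 7.6 V, so I_R = 7.6/1.8 = 4.22 mA.
Check D1: its anode-to-cathode voltage is 5.3 − 7.6 = -2.3 V < 0.7 V, so it is off. The assumption is consistent.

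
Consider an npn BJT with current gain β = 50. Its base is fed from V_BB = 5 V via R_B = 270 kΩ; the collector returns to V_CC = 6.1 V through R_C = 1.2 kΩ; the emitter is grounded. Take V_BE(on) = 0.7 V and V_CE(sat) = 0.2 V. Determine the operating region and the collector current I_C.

Assume active. Base-emitter loop: I_B = (V_BB − V_BE)/R_B = (5 − 0.7)/270 = 0.0159 mA.
I_C = β·I_B = 50×0.0159 = 0.796 mA.
V_CE = V_CC − I_C·R_C = 6.1 − 0.796×1.2 = 5.14 V > V_CE(sat), so the active-region assumption holds.

active; I_C ≈ 0.8 mA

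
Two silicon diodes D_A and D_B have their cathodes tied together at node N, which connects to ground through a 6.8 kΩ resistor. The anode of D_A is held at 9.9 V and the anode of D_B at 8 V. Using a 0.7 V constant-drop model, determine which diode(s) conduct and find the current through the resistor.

Assume both conduct. Then node N would need to be at both 9.9−0.7 = 9.2 V and 8−0.7 = 7.3 V, which is impossible.
Assume only D_A conducts: V_N = 9.9 − 0.7 = 9.2 V, so I_R = 9.2/6.8 = 1.35 mA.
Check D_B: its anode-to-cathode voltage is 8 − 9.2 = -1.2 V < 0.7 V, so it is off. The assumption is consistent.

Only D_A conducts; I_R ≈ 1.4 mA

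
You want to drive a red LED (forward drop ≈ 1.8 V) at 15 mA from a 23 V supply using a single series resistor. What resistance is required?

The resistor drops V_S − V_D = 23 − 1.8 = 21.2 V at 15 mA.
R = 21.2 V / 15 mA = 1.41 kΩ.

R ≈ 1.4 kΩ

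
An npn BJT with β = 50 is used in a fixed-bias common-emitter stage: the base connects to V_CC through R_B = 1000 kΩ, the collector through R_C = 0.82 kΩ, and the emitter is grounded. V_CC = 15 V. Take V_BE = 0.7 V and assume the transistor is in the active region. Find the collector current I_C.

I_C ≈ 0.71 mA

Base loop: V_CC = I_B·R_B + V_BE, so I_B = (15 − 0.7)/1000 kΩ = 0.0143 mA.
In the active region I_C = β·I_B = 50 × 0.0143 = 0.715 mA.
Collector loop: V_CE = V_CC − I_C·R_C = 15 − 0.715×0.82 = 14.4 V.
Since V_CE = 14.4 V > V_CE(sat) ≈ 0.2 V, the transistor is in the active region as assumed.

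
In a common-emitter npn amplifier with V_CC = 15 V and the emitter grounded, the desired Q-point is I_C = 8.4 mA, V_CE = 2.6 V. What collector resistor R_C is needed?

R_C ≈ 1.5 kΩ

Collector loop: V_CC = I_C·R_C + V_CE.
R_C = (V_CC − V_CE)/I_C = (15 − 2.6)/8.4 = 1.48 kΩ.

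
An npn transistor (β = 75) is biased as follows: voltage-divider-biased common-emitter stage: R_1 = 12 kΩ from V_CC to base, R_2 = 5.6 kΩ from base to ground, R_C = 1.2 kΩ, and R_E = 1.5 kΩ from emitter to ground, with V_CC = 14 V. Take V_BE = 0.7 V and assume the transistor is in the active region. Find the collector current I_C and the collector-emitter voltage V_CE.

I_C ≈ 2.4 mA, V_CE ≈ 7.5 V

Thevenize the base divider: V_Th = V_CC·R_2/(R_1+R_2) = 14×5.6/17.6 = 4.45 V, R_Th = R_1‖R_2 = 3.82 kΩ.
Base-emitter loop: V_Th = I_B·R_Th + V_BE + (β+1)I_B·R_E, so I_B = (4.45 − 0.7) / (3.82 + 76×1.5) = 0.0319 mA.
I_C = β·I_B = 75×0.0319 = 2.39 mA, and I_E = (β+1)I_B = 2.42 mA.
V_CE = V_CC − I_C·R_C − I_E·R_E = 14 − 2.39×1.2 − 2.42×1.5 = 7.5 V.
V_CE = 7.5 V > 0.2 V confirms active-region operation.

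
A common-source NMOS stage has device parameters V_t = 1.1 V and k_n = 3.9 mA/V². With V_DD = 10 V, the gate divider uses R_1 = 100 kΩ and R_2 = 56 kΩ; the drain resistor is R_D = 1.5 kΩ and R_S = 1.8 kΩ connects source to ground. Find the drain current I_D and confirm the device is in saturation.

V_G = V_DD·R_2/(R_1+R_2) = 10×56/156 = 3.59 V.
Assume saturation: I_D = (k_n/2)(V_GS − V_t)² with V_GS = V_G − I_D·R_S = 3.59 − 1.8·I_D.
Substituting gives 6.32·I_D² − 18.5·I_D + 12.1 = 0, with roots I_D = 0.988 or 1.94 mA.
The root I_D = 1.94 mA gives V_GS = 0.103 V ≤ V_t, so take I_D = 0.988 mA.
Then V_GS = 1.81 V and V_DS = V_DD − I_D(R_D+R_S) = 10 − 0.988×3.3 = 6.74 V.
Saturation requires V_DS ≥ V_GS − V_t = 0.712 V; 6.74 ≥ 0.712 ✓.

I_D ≈ 0.99 mA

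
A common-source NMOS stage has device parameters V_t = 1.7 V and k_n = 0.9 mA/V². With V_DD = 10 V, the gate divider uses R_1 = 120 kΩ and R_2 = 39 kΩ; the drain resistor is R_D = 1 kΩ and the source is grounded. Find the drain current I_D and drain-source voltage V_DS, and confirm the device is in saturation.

V_G = V_DD·R_2/(R_1+R_2) = 10×39/159 = 2.45 V. With the source grounded, V_GS = V_G = 2.45 V.
Assume saturation: I_D = (k_n/2)(V_GS − V_t)² = (0.9/2)×(2.45 − 1.7)² = 0.45×0.753² = 0.255 mA.
V_DS = V_DD − I_D·R_D = 10 − 0.255×1 = 9.74 V.
Saturation requires V_DS ≥ V_GS − V_t = 0.753 V; 9.74 ≥ 0.753 ✓.

I_D ≈ 0.26 mA, V_DS ≈ 9.7 V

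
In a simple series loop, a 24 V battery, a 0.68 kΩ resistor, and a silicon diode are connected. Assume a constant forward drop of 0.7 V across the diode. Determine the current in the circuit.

KVL around the loop: 24 = V_D + I·R = 0.7 + I × 0.68 kΩ.
So I = (24 − 0.7) / 0.68 kΩ = 23.3 / 0.68 = 34.3 mA.

I ≈ 34 mA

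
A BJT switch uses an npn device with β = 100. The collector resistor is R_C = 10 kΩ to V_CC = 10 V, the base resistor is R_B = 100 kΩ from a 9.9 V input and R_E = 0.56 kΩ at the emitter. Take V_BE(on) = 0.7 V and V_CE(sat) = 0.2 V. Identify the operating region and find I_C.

saturation; I_C ≈ 0.92 mA

Assume active: I_B = (9.9 − 0.7)/(100 + 101×0.56) = 0.0588 mA, I_C = β·I_B = 5.88 mA.
Then V_CE = 10 − 5.88×10 − 5.94×0.56 = -52.1 V < 0.2 V — the active assumption fails.
Re-solve with V_CE = 0.2 V. KCL at the emitter: V_E/R_E = (V_BB−0.7−V_E)/R_B + (V_CC−0.2−V_E)/R_C, giving V_E = 0.565 V.
I_C = (V_CC − 0.2 − V_E)/R_C = (9.8 − 0.565)/10 = 0.923 mA.
Check: I_B = (9.2 − 0.565)/100 = 0.0863 mA, and β·I_B = 8.63 mA > I_C, confirming saturation.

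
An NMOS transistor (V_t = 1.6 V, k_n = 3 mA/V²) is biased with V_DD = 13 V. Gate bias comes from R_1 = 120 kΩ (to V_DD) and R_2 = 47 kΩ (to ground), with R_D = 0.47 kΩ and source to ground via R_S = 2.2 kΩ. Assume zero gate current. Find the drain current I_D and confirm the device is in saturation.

I_D ≈ 0.64 mA

V_G = V_DD·R_2/(R_1+R_2) = 13×47/167 = 3.66 V.
Assume saturation: I_D = (k_n/2)(V_GS − V_t)² with V_GS = V_G − I_D·R_S = 3.66 − 2.2·I_D.
Substituting gives 7.26·I_D² − 14.6·I_D + 6.36 = 0, with roots I_D = 0.639 or 1.37 mA.
The root I_D = 1.37 mA gives V_GS = 0.644 V ≤ V_t, so take I_D = 0.639 mA.
Then V_GS = 2.25 V and V_DS = V_DD − I_D(R_D+R_S) = 13 − 0.639×2.67 = 11.3 V.
Saturation requires V_DS ≥ V_GS − V_t = 0.653 V; 11.3 ≥ 0.653 ✓.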